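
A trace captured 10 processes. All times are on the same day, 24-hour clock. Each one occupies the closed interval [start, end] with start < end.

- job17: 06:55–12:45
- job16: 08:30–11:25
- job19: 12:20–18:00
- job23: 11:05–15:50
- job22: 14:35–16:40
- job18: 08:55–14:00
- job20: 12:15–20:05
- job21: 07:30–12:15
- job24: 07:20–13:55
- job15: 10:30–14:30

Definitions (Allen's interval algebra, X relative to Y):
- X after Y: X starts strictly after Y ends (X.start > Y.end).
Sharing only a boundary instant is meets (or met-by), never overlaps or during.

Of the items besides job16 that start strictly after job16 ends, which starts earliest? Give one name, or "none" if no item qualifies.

job20

Target job16 = [08:30, 11:25].
job15 [10:30, 14:30] → overlapped-by → excluded.
job17 [06:55, 12:45] → contains → excluded.
job18 [08:55, 14:00] → overlapped-by → excluded.
job19 [12:20, 18:00] → after → candidate.
job20 [12:15, 20:05] → after → candidate.
job21 [07:30, 12:15] → contains → excluded.
job22 [14:35, 16:40] → after → candidate.
job23 [11:05, 15:50] → overlapped-by → excluded.
job24 [07:20, 13:55] → contains → excluded.
Among candidates, earliest start is 12:15 → job20.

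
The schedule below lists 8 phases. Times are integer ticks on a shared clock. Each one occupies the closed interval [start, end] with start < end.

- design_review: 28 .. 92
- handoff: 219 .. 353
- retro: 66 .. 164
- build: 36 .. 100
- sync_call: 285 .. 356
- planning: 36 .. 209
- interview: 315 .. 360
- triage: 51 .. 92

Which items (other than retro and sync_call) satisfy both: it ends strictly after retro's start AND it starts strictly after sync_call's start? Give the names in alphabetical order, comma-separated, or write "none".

interview

Conditions: its end is strictly after retro's start (X.end > 66) AND its start is strictly after sync_call's start (X.start > 285).
build: end 100 > 66? ✓; start 36 > 285? ✗ → no.
design_review: end 92 > 66? ✓; start 28 > 285? ✗ → no.
handoff: end 353 > 66? ✓; start 219 > 285? ✗ → no.
interview: end 360 > 66? ✓; start 315 > 285? ✓ → yes.
planning: end 209 > 66? ✓; start 36 > 285? ✗ → no.
triage: end 92 > 66? ✓; start 51 > 285? ✗ → no.
Result: interview.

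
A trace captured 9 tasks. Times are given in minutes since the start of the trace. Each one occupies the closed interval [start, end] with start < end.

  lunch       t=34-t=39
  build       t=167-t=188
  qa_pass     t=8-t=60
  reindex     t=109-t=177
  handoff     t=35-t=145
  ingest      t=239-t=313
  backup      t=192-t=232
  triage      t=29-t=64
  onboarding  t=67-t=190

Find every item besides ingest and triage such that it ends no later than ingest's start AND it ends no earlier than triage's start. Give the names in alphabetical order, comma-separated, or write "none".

backup, build, handoff, lunch, onboarding, qa_pass, reindex

Conditions: its end is no later than ingest's start (X.end <= t=239) AND its end is no earlier than triage's start (X.end >= t=29).
backup: end t=232 <= t=239? ✓; end t=232 >= t=29? ✓ → yes.
build: end t=188 <= t=239? ✓; end t=188 >= t=29? ✓ → yes.
handoff: end t=145 <= t=239? ✓; end t=145 >= t=29? ✓ → yes.
lunch: end t=39 <= t=239? ✓; end t=39 >= t=29? ✓ → yes.
onboarding: end t=190 <= t=239? ✓; end t=190 >= t=29? ✓ → yes.
qa_pass: end t=60 <= t=239? ✓; end t=60 >= t=29? ✓ → yes.
reindex: end t=177 <= t=239? ✓; end t=177 >= t=29? ✓ → yes.
Result: backup, build, handoff, lunch, onboarding, qa_pass, reindex.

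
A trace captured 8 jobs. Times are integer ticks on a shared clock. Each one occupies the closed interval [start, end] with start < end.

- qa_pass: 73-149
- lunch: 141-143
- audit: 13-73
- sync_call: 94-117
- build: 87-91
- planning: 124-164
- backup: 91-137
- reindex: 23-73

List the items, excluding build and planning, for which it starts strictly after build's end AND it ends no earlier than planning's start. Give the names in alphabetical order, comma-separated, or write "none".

lunch

Conditions: its start is strictly after build's end (X.start > 91) AND its end is no earlier than planning's start (X.end >= 124).
audit: start 13 > 91? ✗; end 73 >= 124? ✗ → no.
backup: start 91 > 91? ✗; end 137 >= 124? ✓ → no.
lunch: start 141 > 91? ✓; end 143 >= 124? ✓ → yes.
qa_pass: start 73 > 91? ✗; end 149 >= 124? ✓ → no.
reindex: start 23 > 91? ✗; end 73 >= 124? ✗ → no.
sync_call: start 94 > 91? ✓; end 117 >= 124? ✗ → no.
Result: lunch.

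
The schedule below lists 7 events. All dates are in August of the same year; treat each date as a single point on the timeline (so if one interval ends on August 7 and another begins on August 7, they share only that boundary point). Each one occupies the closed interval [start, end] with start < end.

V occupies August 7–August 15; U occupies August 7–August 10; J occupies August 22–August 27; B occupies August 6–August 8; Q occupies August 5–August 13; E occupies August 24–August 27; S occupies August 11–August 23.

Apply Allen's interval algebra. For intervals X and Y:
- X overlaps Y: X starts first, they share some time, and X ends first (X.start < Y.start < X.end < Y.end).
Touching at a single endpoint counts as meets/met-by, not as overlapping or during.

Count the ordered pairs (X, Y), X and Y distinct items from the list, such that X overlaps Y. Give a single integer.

Checking all 42 ordered pairs for relation 'overlaps'; matching pairs in alphabetical order:
(B, U): B overlaps U ✓
(B, V): B overlaps V ✓
(Q, S): Q overlaps S ✓
(Q, V): Q overlaps V ✓
(S, J): S overlaps J ✓
(V, S): V overlaps S ✓
Count: 6.

6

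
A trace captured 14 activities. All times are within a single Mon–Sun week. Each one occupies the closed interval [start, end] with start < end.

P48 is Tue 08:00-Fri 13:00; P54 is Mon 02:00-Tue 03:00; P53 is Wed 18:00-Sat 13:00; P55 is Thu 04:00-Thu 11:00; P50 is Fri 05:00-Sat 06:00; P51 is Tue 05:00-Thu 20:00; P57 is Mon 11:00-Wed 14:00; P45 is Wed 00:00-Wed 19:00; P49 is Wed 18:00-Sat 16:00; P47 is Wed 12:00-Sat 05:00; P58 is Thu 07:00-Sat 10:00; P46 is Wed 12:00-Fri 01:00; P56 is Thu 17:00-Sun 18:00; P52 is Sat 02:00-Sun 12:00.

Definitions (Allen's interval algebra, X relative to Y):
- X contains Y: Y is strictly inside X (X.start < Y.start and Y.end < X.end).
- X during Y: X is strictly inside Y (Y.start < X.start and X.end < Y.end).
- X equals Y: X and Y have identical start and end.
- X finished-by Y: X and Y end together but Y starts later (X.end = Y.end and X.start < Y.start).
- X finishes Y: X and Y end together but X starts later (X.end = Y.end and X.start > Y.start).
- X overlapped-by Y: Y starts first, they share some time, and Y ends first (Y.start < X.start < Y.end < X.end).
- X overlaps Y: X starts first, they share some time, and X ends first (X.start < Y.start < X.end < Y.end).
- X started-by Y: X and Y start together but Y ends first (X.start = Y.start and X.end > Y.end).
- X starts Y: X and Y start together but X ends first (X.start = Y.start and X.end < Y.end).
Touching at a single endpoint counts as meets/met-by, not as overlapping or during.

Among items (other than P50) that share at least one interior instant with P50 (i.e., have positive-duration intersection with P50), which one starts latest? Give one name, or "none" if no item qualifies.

Target P50 = [Fri 05:00, Sat 06:00].
P45 [Wed 00:00, Wed 19:00] → before → excluded.
P46 [Wed 12:00, Fri 01:00] → before → excluded.
P47 [Wed 12:00, Sat 05:00] → overlaps → candidate.
P48 [Tue 08:00, Fri 13:00] → overlaps → candidate.
P49 [Wed 18:00, Sat 16:00] → contains → candidate.
P51 [Tue 05:00, Thu 20:00] → before → excluded.
P52 [Sat 02:00, Sun 12:00] → overlapped-by → candidate.
P53 [Wed 18:00, Sat 13:00] → contains → candidate.
P54 [Mon 02:00, Tue 03:00] → before → excluded.
P55 [Thu 04:00, Thu 11:00] → before → excluded.
P56 [Thu 17:00, Sun 18:00] → contains → candidate.
P57 [Mon 11:00, Wed 14:00] → before → excluded.
P58 [Thu 07:00, Sat 10:00] → contains → candidate.
Among candidates, latest start is Sat 02:00 → P52.

P52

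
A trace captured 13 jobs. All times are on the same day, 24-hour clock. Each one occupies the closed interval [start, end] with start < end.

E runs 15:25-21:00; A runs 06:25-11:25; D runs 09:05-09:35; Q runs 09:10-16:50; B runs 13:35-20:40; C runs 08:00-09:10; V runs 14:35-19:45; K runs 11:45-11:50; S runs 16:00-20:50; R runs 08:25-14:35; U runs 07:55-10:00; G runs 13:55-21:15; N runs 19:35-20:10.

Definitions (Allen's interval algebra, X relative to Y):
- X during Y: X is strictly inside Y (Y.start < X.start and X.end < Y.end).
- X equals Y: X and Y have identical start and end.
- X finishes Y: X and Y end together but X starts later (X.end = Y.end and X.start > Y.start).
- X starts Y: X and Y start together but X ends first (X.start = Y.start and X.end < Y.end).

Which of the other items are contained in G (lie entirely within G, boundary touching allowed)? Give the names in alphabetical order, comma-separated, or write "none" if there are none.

E, N, S, V

Target G = [13:55, 21:15].
A [06:25, 11:25] → before → no.
B [13:35, 20:40] → overlaps → no.
C [08:00, 09:10] → before → no.
D [09:05, 09:35] → before → no.
E [15:25, 21:00] → during → yes.
K [11:45, 11:50] → before → no.
N [19:35, 20:10] → during → yes.
Q [09:10, 16:50] → overlaps → no.
R [08:25, 14:35] → overlaps → no.
S [16:00, 20:50] → during → yes.
U [07:55, 10:00] → before → no.
V [14:35, 19:45] → during → yes.
Result: E, N, S, V.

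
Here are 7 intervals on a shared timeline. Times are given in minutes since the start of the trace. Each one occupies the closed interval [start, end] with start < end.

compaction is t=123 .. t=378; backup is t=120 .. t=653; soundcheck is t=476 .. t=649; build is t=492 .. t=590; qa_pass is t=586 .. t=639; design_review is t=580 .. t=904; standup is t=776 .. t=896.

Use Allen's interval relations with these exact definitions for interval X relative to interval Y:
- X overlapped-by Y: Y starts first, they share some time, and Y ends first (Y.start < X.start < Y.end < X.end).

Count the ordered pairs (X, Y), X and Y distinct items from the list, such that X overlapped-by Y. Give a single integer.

4

Checking all 42 ordered pairs for relation 'overlapped-by'; matching pairs in alphabetical order:
(design_review, backup): design_review overlapped-by backup ✓
(design_review, build): design_review overlapped-by build ✓
(design_review, soundcheck): design_review overlapped-by soundcheck ✓
(qa_pass, build): qa_pass overlapped-by build ✓
Count: 4.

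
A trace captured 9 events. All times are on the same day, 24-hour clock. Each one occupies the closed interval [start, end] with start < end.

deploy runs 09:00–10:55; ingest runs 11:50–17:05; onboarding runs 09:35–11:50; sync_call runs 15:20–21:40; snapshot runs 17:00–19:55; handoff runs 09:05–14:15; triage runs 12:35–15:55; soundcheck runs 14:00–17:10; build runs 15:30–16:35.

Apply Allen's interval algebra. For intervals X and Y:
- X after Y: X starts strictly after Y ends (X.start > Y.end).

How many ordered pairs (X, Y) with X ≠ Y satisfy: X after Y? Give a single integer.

16

Checking all 72 ordered pairs for relation 'after'; matching pairs in alphabetical order:
(build, deploy): build after deploy ✓
(build, handoff): build after handoff ✓
(build, onboarding): build after onboarding ✓
(ingest, deploy): ingest after deploy ✓
(snapshot, build): snapshot after build ✓
(snapshot, deploy): snapshot after deploy ✓
(snapshot, handoff): snapshot after handoff ✓
(snapshot, onboarding): snapshot after onboarding ✓
(snapshot, triage): snapshot after triage ✓
(soundcheck, deploy): soundcheck after deploy ✓
(soundcheck, onboarding): soundcheck after onboarding ✓
(sync_call, deploy): sync_call after deploy ✓
(sync_call, handoff): sync_call after handoff ✓
(sync_call, onboarding): sync_call after onboarding ✓
(triage, deploy): triage after deploy ✓
(triage, onboarding): triage after onboarding ✓
Count: 16.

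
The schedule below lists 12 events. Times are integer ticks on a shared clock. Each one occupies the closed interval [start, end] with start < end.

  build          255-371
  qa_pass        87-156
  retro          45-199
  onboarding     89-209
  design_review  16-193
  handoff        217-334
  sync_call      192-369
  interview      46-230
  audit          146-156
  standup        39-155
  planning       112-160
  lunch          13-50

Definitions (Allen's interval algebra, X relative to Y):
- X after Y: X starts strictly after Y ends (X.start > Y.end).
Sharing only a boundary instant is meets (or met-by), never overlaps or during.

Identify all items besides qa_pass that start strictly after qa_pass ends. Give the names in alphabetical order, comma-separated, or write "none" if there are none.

build, handoff, sync_call

Target qa_pass = [87, 156].
audit [146, 156] → finishes → no.
build [255, 371] → after → yes.
design_review [16, 193] → contains → no.
handoff [217, 334] → after → yes.
interview [46, 230] → contains → no.
lunch [13, 50] → before → no.
onboarding [89, 209] → overlapped-by → no.
planning [112, 160] → overlapped-by → no.
retro [45, 199] → contains → no.
standup [39, 155] → overlaps → no.
sync_call [192, 369] → after → yes.
Result: build, handoff, sync_call.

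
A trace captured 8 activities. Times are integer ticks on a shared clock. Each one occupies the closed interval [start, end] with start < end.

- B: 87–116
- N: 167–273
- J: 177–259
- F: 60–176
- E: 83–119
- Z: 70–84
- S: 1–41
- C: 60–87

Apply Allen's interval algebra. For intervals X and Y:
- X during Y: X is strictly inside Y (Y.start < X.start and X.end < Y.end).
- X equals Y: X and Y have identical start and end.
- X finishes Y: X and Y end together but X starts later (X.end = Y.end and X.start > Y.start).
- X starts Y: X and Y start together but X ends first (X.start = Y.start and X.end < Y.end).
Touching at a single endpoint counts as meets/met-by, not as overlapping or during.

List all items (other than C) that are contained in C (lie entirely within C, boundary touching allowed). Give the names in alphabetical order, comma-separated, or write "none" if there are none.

Z

Target C = [60, 87].
B [87, 116] → met-by → no.
E [83, 119] → overlapped-by → no.
F [60, 176] → started-by → no.
J [177, 259] → after → no.
N [167, 273] → after → no.
S [1, 41] → before → no.
Z [70, 84] → during → yes.
Result: Z.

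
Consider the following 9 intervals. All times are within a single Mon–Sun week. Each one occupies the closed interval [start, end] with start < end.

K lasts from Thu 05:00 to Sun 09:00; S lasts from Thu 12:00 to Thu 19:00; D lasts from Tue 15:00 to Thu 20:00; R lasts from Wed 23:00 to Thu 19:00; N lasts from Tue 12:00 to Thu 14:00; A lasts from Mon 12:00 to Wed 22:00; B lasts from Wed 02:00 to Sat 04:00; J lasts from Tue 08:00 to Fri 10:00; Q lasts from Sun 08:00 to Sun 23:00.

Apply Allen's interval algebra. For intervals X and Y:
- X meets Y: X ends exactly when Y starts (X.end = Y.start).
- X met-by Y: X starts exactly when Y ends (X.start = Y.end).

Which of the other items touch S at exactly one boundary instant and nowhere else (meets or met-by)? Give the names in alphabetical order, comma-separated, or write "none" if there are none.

Target S = [Thu 12:00, Thu 19:00].
A [Mon 12:00, Wed 22:00] → before → no.
B [Wed 02:00, Sat 04:00] → contains → no.
D [Tue 15:00, Thu 20:00] → contains → no.
J [Tue 08:00, Fri 10:00] → contains → no.
K [Thu 05:00, Sun 09:00] → contains → no.
N [Tue 12:00, Thu 14:00] → overlaps → no.
Q [Sun 08:00, Sun 23:00] → after → no.
R [Wed 23:00, Thu 19:00] → finished-by → no.
Result: none.

none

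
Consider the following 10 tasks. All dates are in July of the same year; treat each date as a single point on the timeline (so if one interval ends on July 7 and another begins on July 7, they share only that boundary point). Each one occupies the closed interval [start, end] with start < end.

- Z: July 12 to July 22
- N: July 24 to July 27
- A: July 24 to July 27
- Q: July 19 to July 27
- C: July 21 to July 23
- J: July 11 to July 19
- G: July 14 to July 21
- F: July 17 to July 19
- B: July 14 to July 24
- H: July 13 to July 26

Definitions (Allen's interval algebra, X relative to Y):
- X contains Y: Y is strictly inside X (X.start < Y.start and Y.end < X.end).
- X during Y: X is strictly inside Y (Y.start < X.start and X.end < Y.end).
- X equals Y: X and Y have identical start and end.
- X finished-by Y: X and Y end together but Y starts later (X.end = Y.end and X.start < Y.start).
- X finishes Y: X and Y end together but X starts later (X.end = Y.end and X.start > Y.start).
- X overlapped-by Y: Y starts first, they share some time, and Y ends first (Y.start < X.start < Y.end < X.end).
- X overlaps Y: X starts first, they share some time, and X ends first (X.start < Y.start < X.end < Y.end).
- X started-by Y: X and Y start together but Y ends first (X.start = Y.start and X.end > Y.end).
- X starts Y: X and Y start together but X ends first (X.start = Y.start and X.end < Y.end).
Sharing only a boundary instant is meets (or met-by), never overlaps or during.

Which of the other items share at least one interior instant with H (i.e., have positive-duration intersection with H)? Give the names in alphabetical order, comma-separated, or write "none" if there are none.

Target H = [July 13, July 26].
A [July 24, July 27] → overlapped-by → yes.
B [July 14, July 24] → during → yes.
C [July 21, July 23] → during → yes.
F [July 17, July 19] → during → yes.
G [July 14, July 21] → during → yes.
J [July 11, July 19] → overlaps → yes.
N [July 24, July 27] → overlapped-by → yes.
Q [July 19, July 27] → overlapped-by → yes.
Z [July 12, July 22] → overlaps → yes.
Result: A, B, C, F, G, J, N, Q, Z.

A, B, C, F, G, J, N, Q, Z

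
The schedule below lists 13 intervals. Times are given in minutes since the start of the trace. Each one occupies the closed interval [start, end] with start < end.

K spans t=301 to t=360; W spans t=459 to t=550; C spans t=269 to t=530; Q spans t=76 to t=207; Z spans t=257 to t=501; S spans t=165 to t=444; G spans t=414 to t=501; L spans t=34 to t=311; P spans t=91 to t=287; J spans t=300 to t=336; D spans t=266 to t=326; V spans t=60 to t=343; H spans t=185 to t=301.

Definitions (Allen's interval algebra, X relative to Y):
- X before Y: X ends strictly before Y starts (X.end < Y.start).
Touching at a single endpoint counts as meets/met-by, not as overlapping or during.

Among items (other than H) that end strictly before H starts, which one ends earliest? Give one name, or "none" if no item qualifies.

Target H = [t=185, t=301].
C [t=269, t=530] → overlapped-by → excluded.
D [t=266, t=326] → overlapped-by → excluded.
G [t=414, t=501] → after → excluded.
J [t=300, t=336] → overlapped-by → excluded.
K [t=301, t=360] → met-by → excluded.
L [t=34, t=311] → contains → excluded.
P [t=91, t=287] → overlaps → excluded.
Q [t=76, t=207] → overlaps → excluded.
S [t=165, t=444] → contains → excluded.
V [t=60, t=343] → contains → excluded.
W [t=459, t=550] → after → excluded.
Z [t=257, t=501] → overlapped-by → excluded.
No candidates → none.

none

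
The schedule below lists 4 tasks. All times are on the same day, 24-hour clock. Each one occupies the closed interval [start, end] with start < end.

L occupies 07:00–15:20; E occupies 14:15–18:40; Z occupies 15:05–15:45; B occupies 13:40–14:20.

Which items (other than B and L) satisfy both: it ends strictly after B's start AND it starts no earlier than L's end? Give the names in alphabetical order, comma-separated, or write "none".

Conditions: its end is strictly after B's start (X.end > 13:40) AND its start is no earlier than L's end (X.start >= 15:20).
E: end 18:40 > 13:40? ✓; start 14:15 >= 15:20? ✗ → no.
Z: end 15:45 > 13:40? ✓; start 15:05 >= 15:20? ✗ → no.
Result: none.

none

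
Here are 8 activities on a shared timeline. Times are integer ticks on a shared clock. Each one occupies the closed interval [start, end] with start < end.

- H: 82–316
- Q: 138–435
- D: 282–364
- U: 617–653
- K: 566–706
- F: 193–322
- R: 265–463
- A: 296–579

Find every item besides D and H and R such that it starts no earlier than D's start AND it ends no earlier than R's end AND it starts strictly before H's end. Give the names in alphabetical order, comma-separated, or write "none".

Conditions: its start is no earlier than D's start (X.start >= 282) AND its end is no earlier than R's end (X.end >= 463) AND its start is strictly before H's end (X.start < 316).
A: start 296 >= 282? ✓; end 579 >= 463? ✓; start 296 < 316? ✓ → yes.
F: start 193 >= 282? ✗; end 322 >= 463? ✗; start 193 < 316? ✓ → no.
K: start 566 >= 282? ✓; end 706 >= 463? ✓; start 566 < 316? ✗ → no.
Q: start 138 >= 282? ✗; end 435 >= 463? ✗; start 138 < 316? ✓ → no.
U: start 617 >= 282? ✓; end 653 >= 463? ✓; start 617 < 316? ✗ → no.
Result: A.

A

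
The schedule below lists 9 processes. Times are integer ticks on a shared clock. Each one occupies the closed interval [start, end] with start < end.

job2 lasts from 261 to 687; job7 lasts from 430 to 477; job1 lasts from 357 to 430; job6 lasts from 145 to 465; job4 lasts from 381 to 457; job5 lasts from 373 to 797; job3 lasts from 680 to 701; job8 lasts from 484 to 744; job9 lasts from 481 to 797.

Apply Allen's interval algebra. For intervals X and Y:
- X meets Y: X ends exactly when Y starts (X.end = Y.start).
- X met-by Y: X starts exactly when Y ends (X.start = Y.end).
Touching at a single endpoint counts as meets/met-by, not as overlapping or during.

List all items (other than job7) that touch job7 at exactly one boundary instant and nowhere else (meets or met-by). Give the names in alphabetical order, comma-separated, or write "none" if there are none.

job1

Target job7 = [430, 477].
job1 [357, 430] → meets → yes.
job2 [261, 687] → contains → no.
job3 [680, 701] → after → no.
job4 [381, 457] → overlaps → no.
job5 [373, 797] → contains → no.
job6 [145, 465] → overlaps → no.
job8 [484, 744] → after → no.
job9 [481, 797] → after → no.
Result: job1.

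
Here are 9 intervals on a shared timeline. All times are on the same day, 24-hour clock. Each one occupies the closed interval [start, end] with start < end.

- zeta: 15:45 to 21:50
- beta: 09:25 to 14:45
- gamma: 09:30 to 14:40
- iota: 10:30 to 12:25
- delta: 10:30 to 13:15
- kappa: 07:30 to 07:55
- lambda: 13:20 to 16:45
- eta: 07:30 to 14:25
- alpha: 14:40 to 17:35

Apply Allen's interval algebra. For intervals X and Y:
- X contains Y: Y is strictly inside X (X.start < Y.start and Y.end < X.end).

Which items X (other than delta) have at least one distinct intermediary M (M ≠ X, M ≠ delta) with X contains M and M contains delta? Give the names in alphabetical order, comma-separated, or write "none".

Target delta = [10:30, 13:15].
Intermediaries M with M contains delta: beta, eta, gamma.
Via beta — items with X contains beta: none.
Via eta — items with X contains eta: none.
Via gamma — items with X contains gamma: beta.
Union: beta.

beta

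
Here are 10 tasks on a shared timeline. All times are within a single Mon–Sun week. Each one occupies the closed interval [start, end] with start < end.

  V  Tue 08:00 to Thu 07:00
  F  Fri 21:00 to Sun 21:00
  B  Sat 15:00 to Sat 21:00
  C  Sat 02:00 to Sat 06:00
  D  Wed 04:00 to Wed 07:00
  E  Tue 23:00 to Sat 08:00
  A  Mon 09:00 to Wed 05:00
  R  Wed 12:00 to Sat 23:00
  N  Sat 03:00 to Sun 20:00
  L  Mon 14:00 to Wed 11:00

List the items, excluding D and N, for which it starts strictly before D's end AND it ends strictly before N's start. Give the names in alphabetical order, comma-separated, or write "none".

Conditions: its start is strictly before D's end (X.start < Wed 07:00) AND its end is strictly before N's start (X.end < Sat 03:00).
A: start Mon 09:00 < Wed 07:00? ✓; end Wed 05:00 < Sat 03:00? ✓ → yes.
B: start Sat 15:00 < Wed 07:00? ✗; end Sat 21:00 < Sat 03:00? ✗ → no.
C: start Sat 02:00 < Wed 07:00? ✗; end Sat 06:00 < Sat 03:00? ✗ → no.
E: start Tue 23:00 < Wed 07:00? ✓; end Sat 08:00 < Sat 03:00? ✗ → no.
F: start Fri 21:00 < Wed 07:00? ✗; end Sun 21:00 < Sat 03:00? ✗ → no.
L: start Mon 14:00 < Wed 07:00? ✓; end Wed 11:00 < Sat 03:00? ✓ → yes.
R: start Wed 12:00 < Wed 07:00? ✗; end Sat 23:00 < Sat 03:00? ✗ → no.
V: start Tue 08:00 < Wed 07:00? ✓; end Thu 07:00 < Sat 03:00? ✓ → yes.
Result: A, L, V.

A, L, V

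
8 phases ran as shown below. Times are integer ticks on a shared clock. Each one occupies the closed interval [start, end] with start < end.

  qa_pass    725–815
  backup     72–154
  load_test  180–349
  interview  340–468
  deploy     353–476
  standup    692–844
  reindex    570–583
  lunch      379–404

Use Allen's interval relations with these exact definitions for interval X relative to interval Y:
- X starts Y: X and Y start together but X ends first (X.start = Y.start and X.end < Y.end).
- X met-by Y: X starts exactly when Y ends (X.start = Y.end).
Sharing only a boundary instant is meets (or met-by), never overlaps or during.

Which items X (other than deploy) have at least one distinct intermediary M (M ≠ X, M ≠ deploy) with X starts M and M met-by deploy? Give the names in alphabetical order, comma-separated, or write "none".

none

Target deploy = [353, 476].
Intermediaries M with M met-by deploy: none.
Union: none.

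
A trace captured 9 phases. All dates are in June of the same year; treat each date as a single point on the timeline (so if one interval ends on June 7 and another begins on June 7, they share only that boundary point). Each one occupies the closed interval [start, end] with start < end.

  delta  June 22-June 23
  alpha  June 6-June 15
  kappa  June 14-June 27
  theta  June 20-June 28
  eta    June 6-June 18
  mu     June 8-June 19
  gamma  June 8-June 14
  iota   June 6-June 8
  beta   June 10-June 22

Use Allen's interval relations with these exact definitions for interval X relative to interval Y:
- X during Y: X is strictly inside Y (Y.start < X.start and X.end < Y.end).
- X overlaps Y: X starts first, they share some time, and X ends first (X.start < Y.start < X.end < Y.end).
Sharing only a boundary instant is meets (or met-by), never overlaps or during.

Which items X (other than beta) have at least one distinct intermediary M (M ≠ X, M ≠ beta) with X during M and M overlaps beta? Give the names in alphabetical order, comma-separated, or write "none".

Target beta = [June 10, June 22].
Intermediaries M with M overlaps beta: alpha, eta, gamma, mu.
Via alpha — items with X during alpha: gamma.
Via eta — items with X during eta: gamma.
Via gamma — items with X during gamma: none.
Via mu — items with X during mu: none.
Union: gamma.

gamma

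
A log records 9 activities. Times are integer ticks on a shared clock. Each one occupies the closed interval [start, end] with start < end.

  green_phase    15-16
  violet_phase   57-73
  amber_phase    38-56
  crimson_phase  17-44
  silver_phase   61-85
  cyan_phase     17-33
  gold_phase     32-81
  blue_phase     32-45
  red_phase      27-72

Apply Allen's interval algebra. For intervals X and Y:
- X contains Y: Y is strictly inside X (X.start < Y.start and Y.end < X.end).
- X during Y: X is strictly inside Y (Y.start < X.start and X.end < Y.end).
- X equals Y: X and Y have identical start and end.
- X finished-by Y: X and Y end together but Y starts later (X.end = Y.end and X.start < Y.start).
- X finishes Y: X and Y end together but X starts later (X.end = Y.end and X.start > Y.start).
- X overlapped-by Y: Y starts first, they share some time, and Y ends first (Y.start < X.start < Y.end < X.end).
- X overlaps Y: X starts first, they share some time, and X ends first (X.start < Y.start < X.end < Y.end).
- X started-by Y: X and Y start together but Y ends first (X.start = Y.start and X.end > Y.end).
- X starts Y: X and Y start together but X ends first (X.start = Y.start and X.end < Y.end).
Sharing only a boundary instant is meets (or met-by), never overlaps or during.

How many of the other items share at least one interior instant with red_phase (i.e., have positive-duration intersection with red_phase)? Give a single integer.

7

Target red_phase = [27, 72].
amber_phase [38, 56] → during → counts.
blue_phase [32, 45] → during → counts.
crimson_phase [17, 44] → overlaps → counts.
cyan_phase [17, 33] → overlaps → counts.
gold_phase [32, 81] → overlapped-by → counts.
green_phase [15, 16] → before → no.
silver_phase [61, 85] → overlapped-by → counts.
violet_phase [57, 73] → overlapped-by → counts.
Total: 7.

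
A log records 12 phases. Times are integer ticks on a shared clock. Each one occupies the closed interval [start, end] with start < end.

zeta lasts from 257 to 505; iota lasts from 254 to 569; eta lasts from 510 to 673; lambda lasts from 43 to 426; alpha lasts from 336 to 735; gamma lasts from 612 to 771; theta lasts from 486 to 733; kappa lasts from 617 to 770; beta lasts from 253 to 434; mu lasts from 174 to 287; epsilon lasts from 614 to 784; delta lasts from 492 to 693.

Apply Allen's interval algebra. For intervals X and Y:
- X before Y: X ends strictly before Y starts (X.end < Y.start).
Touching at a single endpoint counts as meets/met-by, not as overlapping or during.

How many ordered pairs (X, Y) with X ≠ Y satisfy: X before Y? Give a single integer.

Checking all 132 ordered pairs for relation 'before'; matching pairs in alphabetical order:
(beta, delta): beta before delta ✓
(beta, epsilon): beta before epsilon ✓
(beta, eta): beta before eta ✓
(beta, gamma): beta before gamma ✓
(beta, kappa): beta before kappa ✓
(beta, theta): beta before theta ✓
(iota, epsilon): iota before epsilon ✓
(iota, gamma): iota before gamma ✓
(iota, kappa): iota before kappa ✓
(lambda, delta): lambda before delta ✓
(lambda, epsilon): lambda before epsilon ✓
(lambda, eta): lambda before eta ✓
(lambda, gamma): lambda before gamma ✓
(lambda, kappa): lambda before kappa ✓
(lambda, theta): lambda before theta ✓
(mu, alpha): mu before alpha ✓
(mu, delta): mu before delta ✓
(mu, epsilon): mu before epsilon ✓
(mu, eta): mu before eta ✓
(mu, gamma): mu before gamma ✓
(mu, kappa): mu before kappa ✓
(mu, theta): mu before theta ✓
(zeta, epsilon): zeta before epsilon ✓
(zeta, eta): zeta before eta ✓
... plus 2 further pairs not listed.
Count: 26.

26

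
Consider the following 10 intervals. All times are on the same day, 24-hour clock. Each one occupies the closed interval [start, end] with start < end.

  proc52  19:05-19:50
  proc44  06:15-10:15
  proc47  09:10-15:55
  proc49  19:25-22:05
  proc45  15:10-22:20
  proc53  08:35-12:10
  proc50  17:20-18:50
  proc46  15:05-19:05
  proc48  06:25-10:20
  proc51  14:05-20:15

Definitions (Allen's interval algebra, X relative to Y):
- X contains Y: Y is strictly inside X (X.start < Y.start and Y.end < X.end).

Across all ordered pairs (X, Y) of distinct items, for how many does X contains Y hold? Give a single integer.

Checking all 90 ordered pairs for relation 'contains'; matching pairs in alphabetical order:
(proc45, proc49): proc45 contains proc49 ✓
(proc45, proc50): proc45 contains proc50 ✓
(proc45, proc52): proc45 contains proc52 ✓
(proc46, proc50): proc46 contains proc50 ✓
(proc51, proc46): proc51 contains proc46 ✓
(proc51, proc50): proc51 contains proc50 ✓
(proc51, proc52): proc51 contains proc52 ✓
Count: 7.

7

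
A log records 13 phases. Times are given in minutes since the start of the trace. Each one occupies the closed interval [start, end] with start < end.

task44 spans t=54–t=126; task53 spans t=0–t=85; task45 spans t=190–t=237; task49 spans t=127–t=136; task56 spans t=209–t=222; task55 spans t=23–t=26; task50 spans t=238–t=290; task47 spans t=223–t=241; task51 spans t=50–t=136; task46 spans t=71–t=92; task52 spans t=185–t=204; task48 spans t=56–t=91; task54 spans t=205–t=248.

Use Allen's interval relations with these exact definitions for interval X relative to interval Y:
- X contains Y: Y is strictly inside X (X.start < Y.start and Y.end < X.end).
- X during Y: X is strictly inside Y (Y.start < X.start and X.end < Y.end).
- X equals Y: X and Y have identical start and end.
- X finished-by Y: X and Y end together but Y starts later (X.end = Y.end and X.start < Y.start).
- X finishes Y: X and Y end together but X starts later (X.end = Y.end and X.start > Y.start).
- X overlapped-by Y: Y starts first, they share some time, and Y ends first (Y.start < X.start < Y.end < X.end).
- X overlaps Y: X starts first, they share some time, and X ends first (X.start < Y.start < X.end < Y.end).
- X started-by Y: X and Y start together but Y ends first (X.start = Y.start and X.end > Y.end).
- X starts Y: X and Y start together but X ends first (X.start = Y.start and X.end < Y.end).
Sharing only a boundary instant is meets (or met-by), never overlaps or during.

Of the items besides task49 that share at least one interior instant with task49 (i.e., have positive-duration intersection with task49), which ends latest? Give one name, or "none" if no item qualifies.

Target task49 = [t=127, t=136].
task44 [t=54, t=126] → before → excluded.
task45 [t=190, t=237] → after → excluded.
task46 [t=71, t=92] → before → excluded.
task47 [t=223, t=241] → after → excluded.
task48 [t=56, t=91] → before → excluded.
task50 [t=238, t=290] → after → excluded.
task51 [t=50, t=136] → finished-by → candidate.
task52 [t=185, t=204] → after → excluded.
task53 [t=0, t=85] → before → excluded.
task54 [t=205, t=248] → after → excluded.
task55 [t=23, t=26] → before → excluded.
task56 [t=209, t=222] → after → excluded.
Among candidates, latest end is t=136 → task51.

task51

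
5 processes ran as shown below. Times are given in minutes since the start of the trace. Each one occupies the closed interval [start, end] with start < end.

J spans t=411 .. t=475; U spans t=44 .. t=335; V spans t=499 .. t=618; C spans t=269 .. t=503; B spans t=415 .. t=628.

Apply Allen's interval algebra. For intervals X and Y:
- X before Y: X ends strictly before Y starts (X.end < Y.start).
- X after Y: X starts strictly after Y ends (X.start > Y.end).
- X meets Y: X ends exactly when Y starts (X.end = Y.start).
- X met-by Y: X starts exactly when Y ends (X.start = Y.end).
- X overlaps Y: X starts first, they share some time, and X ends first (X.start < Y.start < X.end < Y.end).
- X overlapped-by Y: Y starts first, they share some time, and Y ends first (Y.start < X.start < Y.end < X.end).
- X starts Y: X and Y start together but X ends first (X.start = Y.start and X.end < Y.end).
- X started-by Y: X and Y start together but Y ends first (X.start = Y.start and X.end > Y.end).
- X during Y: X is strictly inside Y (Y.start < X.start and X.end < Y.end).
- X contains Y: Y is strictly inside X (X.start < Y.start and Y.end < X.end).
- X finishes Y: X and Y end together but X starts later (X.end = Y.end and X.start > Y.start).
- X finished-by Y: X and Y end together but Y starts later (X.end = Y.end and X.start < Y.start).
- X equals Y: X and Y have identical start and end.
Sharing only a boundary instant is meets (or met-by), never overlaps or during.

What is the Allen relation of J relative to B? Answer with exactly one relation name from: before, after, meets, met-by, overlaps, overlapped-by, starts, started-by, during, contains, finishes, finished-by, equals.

overlaps

J = [t=411, t=475]; B = [t=415, t=628].
Compare endpoints: J.start < B.start, J.start < B.end, J.end > B.start, J.end < B.end.
That pattern is 'overlaps'.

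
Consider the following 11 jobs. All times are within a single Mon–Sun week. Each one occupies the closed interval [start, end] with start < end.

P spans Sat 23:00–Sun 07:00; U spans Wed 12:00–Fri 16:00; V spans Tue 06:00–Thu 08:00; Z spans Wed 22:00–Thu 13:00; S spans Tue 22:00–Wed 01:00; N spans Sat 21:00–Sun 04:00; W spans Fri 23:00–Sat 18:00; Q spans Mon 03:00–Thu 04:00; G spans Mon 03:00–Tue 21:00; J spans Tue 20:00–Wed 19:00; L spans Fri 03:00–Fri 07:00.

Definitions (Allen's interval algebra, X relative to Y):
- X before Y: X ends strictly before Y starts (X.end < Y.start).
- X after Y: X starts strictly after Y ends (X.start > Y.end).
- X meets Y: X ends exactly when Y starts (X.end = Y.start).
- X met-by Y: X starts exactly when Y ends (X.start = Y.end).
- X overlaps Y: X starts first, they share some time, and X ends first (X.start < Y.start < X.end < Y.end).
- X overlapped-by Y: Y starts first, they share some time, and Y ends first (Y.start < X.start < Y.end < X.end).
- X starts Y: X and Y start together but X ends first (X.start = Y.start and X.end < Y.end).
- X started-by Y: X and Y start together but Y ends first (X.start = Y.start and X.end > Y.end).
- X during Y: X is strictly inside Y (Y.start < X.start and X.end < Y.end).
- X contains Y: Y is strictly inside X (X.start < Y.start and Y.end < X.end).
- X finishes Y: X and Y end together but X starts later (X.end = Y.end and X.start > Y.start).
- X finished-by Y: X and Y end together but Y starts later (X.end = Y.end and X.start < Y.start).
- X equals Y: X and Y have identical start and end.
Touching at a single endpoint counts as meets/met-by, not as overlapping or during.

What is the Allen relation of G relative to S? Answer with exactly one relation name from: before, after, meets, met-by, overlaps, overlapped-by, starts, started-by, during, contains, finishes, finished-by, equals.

G = [Mon 03:00, Tue 21:00]; S = [Tue 22:00, Wed 01:00].
Compare endpoints: G.start < S.start, G.start < S.end, G.end < S.start, G.end < S.end.
That pattern is 'before'.

before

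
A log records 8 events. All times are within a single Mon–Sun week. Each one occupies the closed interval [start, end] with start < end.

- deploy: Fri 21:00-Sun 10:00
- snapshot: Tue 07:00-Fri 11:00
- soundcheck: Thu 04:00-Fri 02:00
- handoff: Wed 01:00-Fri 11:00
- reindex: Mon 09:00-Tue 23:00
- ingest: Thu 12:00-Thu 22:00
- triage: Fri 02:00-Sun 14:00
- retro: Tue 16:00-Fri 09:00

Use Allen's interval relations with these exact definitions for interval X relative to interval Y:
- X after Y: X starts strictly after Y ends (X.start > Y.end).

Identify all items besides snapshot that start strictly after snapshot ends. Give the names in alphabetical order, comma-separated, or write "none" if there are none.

deploy

Target snapshot = [Tue 07:00, Fri 11:00].
deploy [Fri 21:00, Sun 10:00] → after → yes.
handoff [Wed 01:00, Fri 11:00] → finishes → no.
ingest [Thu 12:00, Thu 22:00] → during → no.
reindex [Mon 09:00, Tue 23:00] → overlaps → no.
retro [Tue 16:00, Fri 09:00] → during → no.
soundcheck [Thu 04:00, Fri 02:00] → during → no.
triage [Fri 02:00, Sun 14:00] → overlapped-by → no.
Result: deploy.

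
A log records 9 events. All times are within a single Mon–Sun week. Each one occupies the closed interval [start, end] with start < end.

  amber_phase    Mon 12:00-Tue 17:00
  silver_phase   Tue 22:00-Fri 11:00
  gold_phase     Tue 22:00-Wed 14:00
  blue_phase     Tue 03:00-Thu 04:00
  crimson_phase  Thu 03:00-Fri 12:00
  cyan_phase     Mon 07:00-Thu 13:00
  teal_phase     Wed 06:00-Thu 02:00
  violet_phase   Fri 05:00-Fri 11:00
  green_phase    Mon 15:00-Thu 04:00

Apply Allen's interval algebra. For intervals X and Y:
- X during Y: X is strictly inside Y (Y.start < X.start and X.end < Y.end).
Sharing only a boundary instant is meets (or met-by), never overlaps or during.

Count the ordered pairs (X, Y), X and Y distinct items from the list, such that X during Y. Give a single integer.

Checking all 72 ordered pairs for relation 'during'; matching pairs in alphabetical order:
(amber_phase, cyan_phase): amber_phase during cyan_phase ✓
(blue_phase, cyan_phase): blue_phase during cyan_phase ✓
(gold_phase, blue_phase): gold_phase during blue_phase ✓
(gold_phase, cyan_phase): gold_phase during cyan_phase ✓
(gold_phase, green_phase): gold_phase during green_phase ✓
(green_phase, cyan_phase): green_phase during cyan_phase ✓
(teal_phase, blue_phase): teal_phase during blue_phase ✓
(teal_phase, cyan_phase): teal_phase during cyan_phase ✓
(teal_phase, green_phase): teal_phase during green_phase ✓
(teal_phase, silver_phase): teal_phase during silver_phase ✓
(violet_phase, crimson_phase): violet_phase during crimson_phase ✓
Count: 11.

11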